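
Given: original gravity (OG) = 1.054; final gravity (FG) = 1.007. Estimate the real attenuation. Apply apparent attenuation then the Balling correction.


AA = (OG−FG)/(OG−1)·100;  RA = AA·0.8192
AA = (1.054 − 1.007)/(1.054 − 1)·100 = 87.0370
RA = 87.0370·0.8192

71.3007 %


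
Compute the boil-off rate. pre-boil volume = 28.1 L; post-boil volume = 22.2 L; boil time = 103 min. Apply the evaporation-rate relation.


rate = (V_pre − V_post) / (t_min/60)
rate = (28.1 − 22.2) / (103/60)

3.4369 L/hr


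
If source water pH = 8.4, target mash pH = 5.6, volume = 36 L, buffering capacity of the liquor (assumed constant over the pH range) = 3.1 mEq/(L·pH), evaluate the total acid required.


acid = buffering capacity · (pH_source − pH_target) · V
acid = 3.1 · (8.4 − 5.6) · 36

312.4800 mEq


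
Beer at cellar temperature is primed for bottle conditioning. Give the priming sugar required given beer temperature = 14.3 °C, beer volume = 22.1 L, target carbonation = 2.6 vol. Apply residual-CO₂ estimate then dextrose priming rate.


residual = 14.695·(0.01821 + 0.09011·e^(−0.04·T));  sugar = (target − residual)·4.0·V
residual = 14.695·(0.01821 + 0.09011·e^(−0.04·14.3)) = 1.0149
sugar = (2.6 − 1.0149)·4.0·22.1

140.1185 g


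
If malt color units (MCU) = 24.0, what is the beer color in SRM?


SRM = 1.4922 · MCU^0.6859
SRM = 1.4922 · 24.0^0.6859

13.1982 SRM


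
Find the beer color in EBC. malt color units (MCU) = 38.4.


SRM = 1.4922·MCU^0.6859;  EBC = SRM·1.97
SRM = 1.4922·38.4^0.6859 = 18.2188
EBC = 18.2188·1.97

35.8910 EBC


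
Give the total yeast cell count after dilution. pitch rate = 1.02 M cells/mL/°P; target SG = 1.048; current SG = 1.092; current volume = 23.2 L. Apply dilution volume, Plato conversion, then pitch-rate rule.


V_w = V·((SG_c−1)/(SG_t−1)−1);  °P = 259 − 259/SG_t;  cells = rate·(V+V_w)·°P
V_w = 23.2·((1.092−1)/(1.048−1)−1) = 21.2667
V_final = 23.2 + 21.2667 = 44.4667
°P = 259 − 259/1.048 = 11.8626
cells = 1.02·44.4667·11.8626

538.0399 billion cells


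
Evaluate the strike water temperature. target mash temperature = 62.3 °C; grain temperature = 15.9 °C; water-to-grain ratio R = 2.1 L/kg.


T_strike = (0.41/R)·(T_mash − T_grain) + T_mash
T_strike = (0.41/2.1)·(62.3 − 15.9) + 62.3

71.3590 °C


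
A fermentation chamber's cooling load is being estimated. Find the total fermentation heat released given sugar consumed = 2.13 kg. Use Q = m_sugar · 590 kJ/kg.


Q = 2.13 · 590

1256.7000 kJ


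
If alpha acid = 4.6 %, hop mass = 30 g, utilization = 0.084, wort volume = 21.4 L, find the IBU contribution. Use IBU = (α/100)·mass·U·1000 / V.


IBU = (4.6/100)·30·0.084·1000 / 21.4

5.4168 IBU


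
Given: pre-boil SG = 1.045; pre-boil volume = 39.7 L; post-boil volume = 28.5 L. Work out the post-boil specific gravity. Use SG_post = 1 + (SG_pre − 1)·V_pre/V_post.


pts_pre = (1.045 − 1)·1000 = 45.0000
pts_post = 45.0000·39.7/28.5 = 62.6842
SG_post = 1 + 62.6842/1000

1.0627


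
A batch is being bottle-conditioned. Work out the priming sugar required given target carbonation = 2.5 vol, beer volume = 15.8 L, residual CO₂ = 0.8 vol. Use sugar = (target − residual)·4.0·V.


sugar = (2.5 − 0.8)·4.0·15.8

107.4400 g


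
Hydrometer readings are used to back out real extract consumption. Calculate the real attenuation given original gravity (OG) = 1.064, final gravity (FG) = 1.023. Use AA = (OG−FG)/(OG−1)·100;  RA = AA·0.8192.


AA = (1.064 − 1.023)/(1.064 − 1)·100 = 64.0625
RA = 64.0625·0.8192

52.4800 %


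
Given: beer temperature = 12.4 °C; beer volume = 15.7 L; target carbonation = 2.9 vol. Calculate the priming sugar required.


residual = 14.695·(0.01821 + 0.09011·e^(−0.04·T));  sugar = (target − residual)·4.0·V
residual = 14.695·(0.01821 + 0.09011·e^(−0.04·12.4)) = 1.0740
sugar = (2.9 − 1.0740)·4.0·15.7

114.6752 g


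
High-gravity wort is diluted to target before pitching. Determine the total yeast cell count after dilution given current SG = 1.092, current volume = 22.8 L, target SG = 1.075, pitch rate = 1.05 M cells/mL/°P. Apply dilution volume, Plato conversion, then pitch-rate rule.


V_w = V·((SG_c−1)/(SG_t−1)−1);  °P = 259 − 259/SG_t;  cells = rate·(V+V_w)·°P
V_w = 22.8·((1.092−1)/(1.075−1)−1) = 5.1680
V_final = 22.8 + 5.1680 = 27.9680
°P = 259 − 259/1.075 = 18.0698
cells = 1.05·27.9680·18.0698

530.6440 billion cells


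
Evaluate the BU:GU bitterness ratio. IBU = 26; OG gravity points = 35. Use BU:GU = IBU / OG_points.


BU:GU = 26 / 35

0.7429


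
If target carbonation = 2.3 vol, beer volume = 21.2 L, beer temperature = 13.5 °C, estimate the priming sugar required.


residual = 14.695·(0.01821 + 0.09011·e^(−0.04·T));  sugar = (target − residual)·4.0·V
residual = 14.695·(0.01821 + 0.09011·e^(−0.04·13.5)) = 1.0393
sugar = (2.3 − 1.0393)·4.0·21.2

106.9115 g


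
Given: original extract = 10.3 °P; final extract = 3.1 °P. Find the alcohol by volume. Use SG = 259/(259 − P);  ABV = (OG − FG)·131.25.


OG = 259/(259 − 10.3) = 1.0414
FG = 259/(259 − 3.1) = 1.0121
ABV = (1.0414 − 1.0121)·131.25

3.8458 % ABV


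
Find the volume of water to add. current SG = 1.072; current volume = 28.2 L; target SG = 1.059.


V_water = V·((SG_curr − 1)/(SG_target − 1) − 1)
V_water = 28.2·((1.072 − 1)/(1.059 − 1) − 1)

6.2136 L


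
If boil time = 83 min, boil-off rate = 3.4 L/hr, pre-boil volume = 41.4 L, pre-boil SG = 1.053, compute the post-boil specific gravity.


V_post = V_pre − rate·(t/60);  SG_post = 1 + (SG_pre−1)·V_pre/V_post
V_post = 41.4 − 3.4·(83/60) = 36.6967
SG_post = 1 + (1.053 − 1)·41.4/36.6967

1.0598


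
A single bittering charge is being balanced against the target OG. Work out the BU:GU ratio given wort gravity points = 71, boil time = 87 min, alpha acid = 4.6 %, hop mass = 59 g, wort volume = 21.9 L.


U = 1.65·0.000125^(GP/1000)·(1−e^(−0.04t))/4.15;  IBU = (α/100)·m·U·1000/V;  BU:GU = IBU/GP
U = 1.65·0.000125^(71/1000)·(1−e^(−0.04·87))/4.15 = 0.2036
IBU = (4.6/100)·59·0.2036·1000/21.9 = 25.2285
BU:GU = 25.2285/71

0.3553


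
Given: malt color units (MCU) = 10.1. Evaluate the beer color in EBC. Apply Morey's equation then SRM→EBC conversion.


SRM = 1.4922·MCU^0.6859;  EBC = SRM·1.97
SRM = 1.4922·10.1^0.6859 = 7.2894
EBC = 7.2894·1.97

14.3601 EBC


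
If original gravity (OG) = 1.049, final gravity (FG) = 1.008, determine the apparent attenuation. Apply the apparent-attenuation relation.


AA = (OG − FG)/(OG − 1) · 100
AA = (1.049 − 1.008)/(1.049 − 1) · 100

83.6735 %


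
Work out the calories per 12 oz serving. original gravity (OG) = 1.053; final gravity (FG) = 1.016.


ABW = (OG−FG)·131.25·0.79/FG;  °P = 259 − 259/SG (for OG→OE and FG→AE);  RE = 0.1808·OE + 0.8192·AE;  Cal = (6.9·ABW + 4·(RE−0.1))·FG·3.55
ABW = (1.053 − 1.016)·131.25·0.79/1.016 = 3.7760
OE = 259 − 259/1.053 = 13.0361 °P
AE = 259 − 259/1.016 = 4.0787 °P
RE = 0.1808·13.0361 + 0.8192·4.0787 = 5.6982 °P
Cal = (6.9·3.7760 + 4·(5.6982−0.1))·1.016·3.55

174.7403 kcal


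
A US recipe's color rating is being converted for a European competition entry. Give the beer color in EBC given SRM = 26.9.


EBC = SRM · 1.97
EBC = 26.9 · 1.97

52.9930 EBC


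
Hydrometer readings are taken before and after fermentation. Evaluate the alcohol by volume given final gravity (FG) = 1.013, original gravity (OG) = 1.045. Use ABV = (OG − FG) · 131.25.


ABV = (1.045 − 1.013) · 131.25

4.2000 % ABV


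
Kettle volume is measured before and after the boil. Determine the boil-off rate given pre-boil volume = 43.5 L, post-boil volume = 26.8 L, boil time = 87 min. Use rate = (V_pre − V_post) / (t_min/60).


rate = (43.5 − 26.8) / (87/60)

11.5172 L/hr


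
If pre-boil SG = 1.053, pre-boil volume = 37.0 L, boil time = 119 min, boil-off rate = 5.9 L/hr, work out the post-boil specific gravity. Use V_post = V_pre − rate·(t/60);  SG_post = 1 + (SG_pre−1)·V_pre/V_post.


V_post = 37.0 − 5.9·(119/60) = 25.2983
SG_post = 1 + (1.053 − 1)·37.0/25.2983

1.0775


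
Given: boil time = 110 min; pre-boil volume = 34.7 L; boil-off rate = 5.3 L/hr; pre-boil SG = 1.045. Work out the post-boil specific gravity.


V_post = V_pre − rate·(t/60);  SG_post = 1 + (SG_pre−1)·V_pre/V_post
V_post = 34.7 − 5.3·(110/60) = 24.9833
SG_post = 1 + (1.045 − 1)·34.7/24.9833

1.0625


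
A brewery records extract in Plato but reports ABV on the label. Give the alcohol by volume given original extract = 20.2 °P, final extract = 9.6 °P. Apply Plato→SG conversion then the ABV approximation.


SG = 259/(259 − P);  ABV = (OG − FG)·131.25
OG = 259/(259 − 20.2) = 1.0846
FG = 259/(259 − 9.6) = 1.0385
ABV = (1.0846 − 1.0385)·131.25

6.0503 % ABV


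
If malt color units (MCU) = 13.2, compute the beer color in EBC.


SRM = 1.4922·MCU^0.6859;  EBC = SRM·1.97
SRM = 1.4922·13.2^0.6859 = 8.7585
EBC = 8.7585·1.97

17.2542 EBC


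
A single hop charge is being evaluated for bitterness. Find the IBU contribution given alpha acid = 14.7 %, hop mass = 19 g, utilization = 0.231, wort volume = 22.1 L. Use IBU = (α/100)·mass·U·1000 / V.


IBU = (14.7/100)·19·0.231·1000 / 22.1

29.1938 IBU


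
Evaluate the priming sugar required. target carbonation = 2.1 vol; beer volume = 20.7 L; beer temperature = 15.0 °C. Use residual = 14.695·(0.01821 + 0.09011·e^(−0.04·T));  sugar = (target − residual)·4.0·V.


residual = 14.695·(0.01821 + 0.09011·e^(−0.04·15.0)) = 0.9943
sugar = (2.1 − 0.9943)·4.0·20.7

91.5508 g


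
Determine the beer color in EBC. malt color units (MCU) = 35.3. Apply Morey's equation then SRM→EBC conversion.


SRM = 1.4922·MCU^0.6859;  EBC = SRM·1.97
SRM = 1.4922·35.3^0.6859 = 17.1967
EBC = 17.1967·1.97

33.8775 EBC


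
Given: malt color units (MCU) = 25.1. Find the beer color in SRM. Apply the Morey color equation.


SRM = 1.4922 · MCU^0.6859
SRM = 1.4922 · 25.1^0.6859

13.6102 SRM


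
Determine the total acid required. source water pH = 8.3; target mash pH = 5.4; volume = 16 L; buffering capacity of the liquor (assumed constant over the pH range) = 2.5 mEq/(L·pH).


acid = buffering capacity · (pH_source − pH_target) · V
acid = 2.5 · (8.3 − 5.4) · 16

116.0000 mEq


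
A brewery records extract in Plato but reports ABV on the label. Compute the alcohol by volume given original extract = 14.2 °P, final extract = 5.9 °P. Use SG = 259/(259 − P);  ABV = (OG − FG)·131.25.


OG = 259/(259 − 14.2) = 1.0580
FG = 259/(259 − 5.9) = 1.0233
ABV = (1.0580 − 1.0233)·131.25

4.5538 % ABV


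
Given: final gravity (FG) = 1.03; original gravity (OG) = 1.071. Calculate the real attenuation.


AA = (OG−FG)/(OG−1)·100;  RA = AA·0.8192
AA = (1.071 − 1.03)/(1.071 − 1)·100 = 57.7465
RA = 57.7465·0.8192

47.3059 %


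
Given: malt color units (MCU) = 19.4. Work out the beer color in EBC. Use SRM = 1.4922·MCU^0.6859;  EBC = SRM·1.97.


SRM = 1.4922·19.4^0.6859 = 11.4059
EBC = 11.4059·1.97

22.4697 EBC


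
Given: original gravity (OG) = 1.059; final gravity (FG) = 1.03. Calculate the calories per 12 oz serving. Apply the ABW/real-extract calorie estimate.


ABW = (OG−FG)·131.25·0.79/FG;  °P = 259 − 259/SG (for OG→OE and FG→AE);  RE = 0.1808·OE + 0.8192·AE;  Cal = (6.9·ABW + 4·(RE−0.1))·FG·3.55
ABW = (1.059 − 1.03)·131.25·0.79/1.03 = 2.9194
OE = 259 − 259/1.059 = 14.4297 °P
AE = 259 − 259/1.03 = 7.5437 °P
RE = 0.1808·14.4297 + 0.8192·7.5437 = 8.7887 °P
Cal = (6.9·2.9194 + 4·(8.7887−0.1))·1.03·3.55

200.7354 kcal


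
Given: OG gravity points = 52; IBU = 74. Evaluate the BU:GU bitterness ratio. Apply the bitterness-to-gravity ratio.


BU:GU = IBU / OG_points
BU:GU = 74 / 52

1.4231


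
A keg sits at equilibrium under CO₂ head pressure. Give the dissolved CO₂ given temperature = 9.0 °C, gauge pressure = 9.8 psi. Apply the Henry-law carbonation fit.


vols = (P + 14.695)·(0.01821 + 0.09011·e^(−0.04·T))
vols = (9.8 + 14.695)·(0.01821 + 0.09011·e^(−0.04·9.0))

1.9860 volumes


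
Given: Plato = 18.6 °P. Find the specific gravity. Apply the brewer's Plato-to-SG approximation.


SG = 259/(259 − P)
SG = 259/(259 − 18.6)

1.0774


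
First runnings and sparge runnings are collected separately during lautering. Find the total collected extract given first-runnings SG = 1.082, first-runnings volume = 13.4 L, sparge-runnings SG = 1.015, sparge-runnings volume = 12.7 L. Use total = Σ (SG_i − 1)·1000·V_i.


first = (1.082 − 1)·1000·13.4 = 1098.8000
sparge = (1.015 − 1)·1000·12.7 = 190.5000
total = 1098.8000 + 190.5000

1289.3000 gravity·L


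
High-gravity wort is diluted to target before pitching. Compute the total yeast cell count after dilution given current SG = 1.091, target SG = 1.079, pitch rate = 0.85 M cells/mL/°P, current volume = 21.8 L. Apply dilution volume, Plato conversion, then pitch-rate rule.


V_w = V·((SG_c−1)/(SG_t−1)−1);  °P = 259 − 259/SG_t;  cells = rate·(V+V_w)·°P
V_w = 21.8·((1.091−1)/(1.079−1)−1) = 3.3114
V_final = 21.8 + 3.3114 = 25.1114
°P = 259 − 259/1.079 = 18.9629
cells = 0.85·25.1114·18.9629

404.7577 billion cells


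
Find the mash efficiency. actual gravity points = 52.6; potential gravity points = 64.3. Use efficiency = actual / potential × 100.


efficiency = 52.6 / 64.3 × 100

81.8040 %


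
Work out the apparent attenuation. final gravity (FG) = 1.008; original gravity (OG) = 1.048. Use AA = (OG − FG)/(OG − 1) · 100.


AA = (1.048 − 1.008)/(1.048 − 1) · 100

83.3333 %


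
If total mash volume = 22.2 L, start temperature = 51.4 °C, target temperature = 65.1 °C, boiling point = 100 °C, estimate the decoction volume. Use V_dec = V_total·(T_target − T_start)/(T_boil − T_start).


V_dec = 22.2·(65.1 − 51.4)/(100 − 51.4)

6.2580 L


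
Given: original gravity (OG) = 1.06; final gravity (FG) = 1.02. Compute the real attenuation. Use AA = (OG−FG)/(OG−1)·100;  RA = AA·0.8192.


AA = (1.06 − 1.02)/(1.06 − 1)·100 = 66.6667
RA = 66.6667·0.8192

54.6133 %


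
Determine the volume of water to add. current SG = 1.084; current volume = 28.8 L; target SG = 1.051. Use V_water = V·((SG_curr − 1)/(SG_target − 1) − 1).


V_water = 28.8·((1.084 − 1)/(1.051 − 1) − 1)

18.6353 L


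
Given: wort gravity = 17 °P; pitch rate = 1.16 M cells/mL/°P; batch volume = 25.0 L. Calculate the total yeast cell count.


cells (billions) = rate · V_L · °P
cells = 1.16 · 25.0 · 17

493.0000 billion cells


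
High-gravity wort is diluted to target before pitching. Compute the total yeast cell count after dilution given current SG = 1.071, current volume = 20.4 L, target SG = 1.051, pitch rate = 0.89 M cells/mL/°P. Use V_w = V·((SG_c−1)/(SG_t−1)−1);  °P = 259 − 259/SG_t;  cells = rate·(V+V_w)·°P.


V_w = 20.4·((1.071−1)/(1.051−1)−1) = 8.0000
V_final = 20.4 + 8.0000 = 28.4000
°P = 259 − 259/1.051 = 12.5680
cells = 0.89·28.4000·12.5680

317.6695 billion cells


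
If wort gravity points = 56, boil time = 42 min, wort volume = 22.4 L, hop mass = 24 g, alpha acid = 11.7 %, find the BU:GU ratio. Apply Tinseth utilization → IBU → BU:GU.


U = 1.65·0.000125^(GP/1000)·(1−e^(−0.04t))/4.15;  IBU = (α/100)·m·U·1000/V;  BU:GU = IBU/GP
U = 1.65·0.000125^(56/1000)·(1−e^(−0.04·42))/4.15 = 0.1956
IBU = (11.7/100)·24·0.1956·1000/22.4 = 24.5153
BU:GU = 24.5153/56

0.4378


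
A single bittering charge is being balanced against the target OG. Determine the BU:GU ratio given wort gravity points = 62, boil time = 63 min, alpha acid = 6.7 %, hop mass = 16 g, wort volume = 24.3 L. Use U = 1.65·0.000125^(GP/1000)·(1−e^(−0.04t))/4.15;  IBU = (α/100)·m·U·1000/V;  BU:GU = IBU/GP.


U = 1.65·0.000125^(62/1000)·(1−e^(−0.04·63))/4.15 = 0.2094
IBU = (6.7/100)·16·0.2094·1000/24.3 = 9.2385
BU:GU = 9.2385/62

0.1490


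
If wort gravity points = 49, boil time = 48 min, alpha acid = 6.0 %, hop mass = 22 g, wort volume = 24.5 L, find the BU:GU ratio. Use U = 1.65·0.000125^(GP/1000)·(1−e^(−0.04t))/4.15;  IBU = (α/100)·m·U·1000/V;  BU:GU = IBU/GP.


U = 1.65·0.000125^(49/1000)·(1−e^(−0.04·48))/4.15 = 0.2184
IBU = (6.0/100)·22·0.2184·1000/24.5 = 11.7690
BU:GU = 11.7690/49

0.2402


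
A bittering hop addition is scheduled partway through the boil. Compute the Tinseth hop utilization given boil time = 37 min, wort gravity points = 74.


U = 1.65·0.000125^(GP/1000) · (1 − e^(−0.04·t))/4.15
bigness = 1.65·0.000125^(74/1000) = 0.8485
boil_factor = (1 − e^(−0.04·37))/4.15 = 0.1861
U = 0.8485 · 0.1861

0.1579


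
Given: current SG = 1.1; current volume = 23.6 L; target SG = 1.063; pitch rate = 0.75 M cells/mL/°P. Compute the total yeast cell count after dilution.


V_w = V·((SG_c−1)/(SG_t−1)−1);  °P = 259 − 259/SG_t;  cells = rate·(V+V_w)·°P
V_w = 23.6·((1.1−1)/(1.063−1)−1) = 13.8603
V_final = 23.6 + 13.8603 = 37.4603
°P = 259 − 259/1.063 = 15.3500
cells = 0.75·37.4603·15.3500

431.2606 billion cells


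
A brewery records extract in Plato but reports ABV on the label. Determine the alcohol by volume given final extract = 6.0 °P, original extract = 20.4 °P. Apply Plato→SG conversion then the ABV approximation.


SG = 259/(259 − P);  ABV = (OG − FG)·131.25
OG = 259/(259 − 20.4) = 1.0855
FG = 259/(259 − 6.0) = 1.0237
ABV = (1.0855 − 1.0237)·131.25

8.1091 % ABV


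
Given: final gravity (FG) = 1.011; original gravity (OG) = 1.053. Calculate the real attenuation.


AA = (OG−FG)/(OG−1)·100;  RA = AA·0.8192
AA = (1.053 − 1.011)/(1.053 − 1)·100 = 79.2453
RA = 79.2453·0.8192

64.9177 %


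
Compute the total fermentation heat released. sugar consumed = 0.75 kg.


Q = m_sugar · 590 kJ/kg
Q = 0.75 · 590

442.5000 kJ


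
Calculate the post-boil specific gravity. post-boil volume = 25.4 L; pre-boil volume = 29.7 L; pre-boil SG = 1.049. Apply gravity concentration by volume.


SG_post = 1 + (SG_pre − 1)·V_pre/V_post
pts_pre = (1.049 − 1)·1000 = 49.0000
pts_post = 49.0000·29.7/25.4 = 57.2953
SG_post = 1 + 57.2953/1000

1.0573


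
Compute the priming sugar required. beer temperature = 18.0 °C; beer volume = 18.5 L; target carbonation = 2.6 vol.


residual = 14.695·(0.01821 + 0.09011·e^(−0.04·T));  sugar = (target − residual)·4.0·V
residual = 14.695·(0.01821 + 0.09011·e^(−0.04·18.0)) = 0.9121
sugar = (2.6 − 0.9121)·4.0·18.5

124.9019 g


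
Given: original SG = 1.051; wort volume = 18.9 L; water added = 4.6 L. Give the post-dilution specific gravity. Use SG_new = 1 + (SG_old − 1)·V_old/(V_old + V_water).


pts = (1.051 − 1)·1000·18.9/(18.9 + 4.6) = 41.0170
SG_new = 1 + 41.0170/1000

1.0410


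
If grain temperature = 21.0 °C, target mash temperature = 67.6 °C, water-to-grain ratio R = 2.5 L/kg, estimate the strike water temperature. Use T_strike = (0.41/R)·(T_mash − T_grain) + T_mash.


T_strike = (0.41/2.5)·(67.6 − 21.0) + 67.6

75.2424 °C


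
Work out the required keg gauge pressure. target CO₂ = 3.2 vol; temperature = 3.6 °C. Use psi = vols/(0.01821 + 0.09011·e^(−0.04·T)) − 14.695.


psi = 3.2/(0.01821 + 0.09011·e^(−0.04·3.6)) − 14.695

18.5569 psi


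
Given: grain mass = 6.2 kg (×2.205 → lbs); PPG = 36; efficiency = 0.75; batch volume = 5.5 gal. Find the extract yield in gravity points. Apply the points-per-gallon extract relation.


points = lbs × PPG × eff / vol
lbs = 6.2 × 2.205 = 13.6710
points = 13.6710 × 36 × 0.75 / 5.5

67.1122 points


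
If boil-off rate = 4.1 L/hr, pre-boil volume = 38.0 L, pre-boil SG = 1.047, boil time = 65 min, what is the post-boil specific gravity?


V_post = V_pre − rate·(t/60);  SG_post = 1 + (SG_pre−1)·V_pre/V_post
V_post = 38.0 − 4.1·(65/60) = 33.5583
SG_post = 1 + (1.047 − 1)·38.0/33.5583

1.0532


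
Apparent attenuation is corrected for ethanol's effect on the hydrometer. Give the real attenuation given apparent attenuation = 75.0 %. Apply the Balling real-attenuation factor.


RA = AA · 0.8192
RA = 75.0 · 0.8192

61.4400 %


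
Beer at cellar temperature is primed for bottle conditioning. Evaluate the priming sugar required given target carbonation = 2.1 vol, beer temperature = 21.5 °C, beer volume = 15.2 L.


residual = 14.695·(0.01821 + 0.09011·e^(−0.04·T));  sugar = (target − residual)·4.0·V
residual = 14.695·(0.01821 + 0.09011·e^(−0.04·21.5)) = 0.8279
sugar = (2.1 − 0.8279)·4.0·15.2

77.3417 g


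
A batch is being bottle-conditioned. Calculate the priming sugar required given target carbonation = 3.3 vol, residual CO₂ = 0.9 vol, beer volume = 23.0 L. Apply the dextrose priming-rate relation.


sugar = (target − residual)·4.0·V
sugar = (3.3 − 0.9)·4.0·23.0

220.8000 g


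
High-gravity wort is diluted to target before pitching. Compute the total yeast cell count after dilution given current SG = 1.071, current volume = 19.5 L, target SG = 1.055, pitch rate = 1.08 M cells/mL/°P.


V_w = V·((SG_c−1)/(SG_t−1)−1);  °P = 259 − 259/SG_t;  cells = rate·(V+V_w)·°P
V_w = 19.5·((1.071−1)/(1.055−1)−1) = 5.6727
V_final = 19.5 + 5.6727 = 25.1727
°P = 259 − 259/1.055 = 13.5024
cells = 1.08·25.1727·13.5024

367.0828 billion cells


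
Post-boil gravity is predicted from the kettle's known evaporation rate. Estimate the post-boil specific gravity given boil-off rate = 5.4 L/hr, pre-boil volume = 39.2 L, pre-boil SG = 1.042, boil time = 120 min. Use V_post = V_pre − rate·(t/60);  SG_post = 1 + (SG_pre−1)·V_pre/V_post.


V_post = 39.2 − 5.4·(120/60) = 28.4000
SG_post = 1 + (1.042 − 1)·39.2/28.4000

1.0580


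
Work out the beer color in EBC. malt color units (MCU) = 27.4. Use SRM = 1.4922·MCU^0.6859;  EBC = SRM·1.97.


SRM = 1.4922·27.4^0.6859 = 14.4537
EBC = 14.4537·1.97

28.4739 EBC


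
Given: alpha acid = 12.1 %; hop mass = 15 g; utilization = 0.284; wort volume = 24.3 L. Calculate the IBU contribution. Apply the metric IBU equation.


IBU = (α/100)·mass·U·1000 / V
IBU = (12.1/100)·15·0.284·1000 / 24.3

21.2123 IBU


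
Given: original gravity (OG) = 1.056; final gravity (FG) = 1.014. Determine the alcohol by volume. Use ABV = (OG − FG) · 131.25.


ABV = (1.056 − 1.014) · 131.25

5.5125 % ABV


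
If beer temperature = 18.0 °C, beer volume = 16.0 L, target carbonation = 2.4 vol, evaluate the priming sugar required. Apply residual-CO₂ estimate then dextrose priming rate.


residual = 14.695·(0.01821 + 0.09011·e^(−0.04·T));  sugar = (target − residual)·4.0·V
residual = 14.695·(0.01821 + 0.09011·e^(−0.04·18.0)) = 0.9121
sugar = (2.4 − 0.9121)·4.0·16.0

95.2232 g


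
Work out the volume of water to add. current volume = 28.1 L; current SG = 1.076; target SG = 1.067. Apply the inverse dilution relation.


V_water = V·((SG_curr − 1)/(SG_target − 1) − 1)
V_water = 28.1·((1.076 − 1)/(1.067 − 1) − 1)

3.7746 L


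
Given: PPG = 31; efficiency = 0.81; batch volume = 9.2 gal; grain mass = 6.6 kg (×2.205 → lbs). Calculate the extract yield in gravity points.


points = lbs × PPG × eff / vol
lbs = 6.6 × 2.205 = 14.5530
points = 14.5530 × 31 × 0.81 / 9.2

39.7202 points


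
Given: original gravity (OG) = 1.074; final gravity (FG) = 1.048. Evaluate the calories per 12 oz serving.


ABW = (OG−FG)·131.25·0.79/FG;  °P = 259 − 259/SG (for OG→OE and FG→AE);  RE = 0.1808·OE + 0.8192·AE;  Cal = (6.9·ABW + 4·(RE−0.1))·FG·3.55
ABW = (1.074 − 1.048)·131.25·0.79/1.048 = 2.5724
OE = 259 − 259/1.074 = 17.8454 °P
AE = 259 − 259/1.048 = 11.8626 °P
RE = 0.1808·17.8454 + 0.8192·11.8626 = 12.9443 °P
Cal = (6.9·2.5724 + 4·(12.9443−0.1))·1.048·3.55

257.1791 kcal


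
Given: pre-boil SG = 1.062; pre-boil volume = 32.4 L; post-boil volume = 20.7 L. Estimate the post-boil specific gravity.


SG_post = 1 + (SG_pre − 1)·V_pre/V_post
pts_pre = (1.062 − 1)·1000 = 62.0000
pts_post = 62.0000·32.4/20.7 = 97.0435
SG_post = 1 + 97.0435/1000

1.0970


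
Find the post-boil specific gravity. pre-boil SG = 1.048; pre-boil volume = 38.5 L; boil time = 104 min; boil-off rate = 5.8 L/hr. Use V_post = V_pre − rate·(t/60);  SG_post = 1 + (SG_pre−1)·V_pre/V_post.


V_post = 38.5 − 5.8·(104/60) = 28.4467
SG_post = 1 + (1.048 − 1)·38.5/28.4467

1.0650


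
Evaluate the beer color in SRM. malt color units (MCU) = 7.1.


SRM = 1.4922 · MCU^0.6859
SRM = 1.4922 · 7.1^0.6859

5.7241 SRM


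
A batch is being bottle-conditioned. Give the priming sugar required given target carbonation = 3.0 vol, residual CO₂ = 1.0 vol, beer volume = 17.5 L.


sugar = (target − residual)·4.0·V
sugar = (3.0 − 1.0)·4.0·17.5

140.0000 g


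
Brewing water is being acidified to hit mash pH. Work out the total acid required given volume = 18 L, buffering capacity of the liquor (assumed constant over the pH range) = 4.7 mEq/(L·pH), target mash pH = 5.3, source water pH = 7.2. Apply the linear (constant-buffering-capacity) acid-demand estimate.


acid = buffering capacity · (pH_source − pH_target) · V
acid = 4.7 · (7.2 − 5.3) · 18

160.7400 mEq


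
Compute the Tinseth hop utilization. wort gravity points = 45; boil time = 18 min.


U = 1.65·0.000125^(GP/1000) · (1 − e^(−0.04·t))/4.15
bigness = 1.65·0.000125^(45/1000) = 1.1011
boil_factor = (1 − e^(−0.04·18))/4.15 = 0.1237
U = 1.1011 · 0.1237

0.1362


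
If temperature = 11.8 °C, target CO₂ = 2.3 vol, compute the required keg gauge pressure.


psi = vols/(0.01821 + 0.09011·e^(−0.04·T)) − 14.695
psi = 2.3/(0.01821 + 0.09011·e^(−0.04·11.8)) − 14.695

16.2122 psi


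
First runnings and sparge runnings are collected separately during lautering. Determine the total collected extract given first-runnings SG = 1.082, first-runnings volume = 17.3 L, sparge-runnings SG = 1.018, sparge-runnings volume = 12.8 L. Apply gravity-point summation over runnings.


total = Σ (SG_i − 1)·1000·V_i
first = (1.082 − 1)·1000·17.3 = 1418.6000
sparge = (1.018 − 1)·1000·12.8 = 230.4000
total = 1418.6000 + 230.4000

1649.0000 gravity·L


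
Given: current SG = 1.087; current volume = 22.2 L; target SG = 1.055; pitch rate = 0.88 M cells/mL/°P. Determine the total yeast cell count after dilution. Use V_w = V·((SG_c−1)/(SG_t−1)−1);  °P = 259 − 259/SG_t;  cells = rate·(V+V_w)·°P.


V_w = 22.2·((1.087−1)/(1.055−1)−1) = 12.9164
V_final = 22.2 + 12.9164 = 35.1164
°P = 259 − 259/1.055 = 13.5024
cells = 0.88·35.1164·13.5024

417.2556 billion cells


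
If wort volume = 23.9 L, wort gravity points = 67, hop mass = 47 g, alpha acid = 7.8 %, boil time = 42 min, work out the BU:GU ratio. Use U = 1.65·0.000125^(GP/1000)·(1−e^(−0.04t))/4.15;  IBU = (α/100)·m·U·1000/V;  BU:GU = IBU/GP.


U = 1.65·0.000125^(67/1000)·(1−e^(−0.04·42))/4.15 = 0.1772
IBU = (7.8/100)·47·0.1772·1000/23.9 = 27.1737
BU:GU = 27.1737/67

0.4056


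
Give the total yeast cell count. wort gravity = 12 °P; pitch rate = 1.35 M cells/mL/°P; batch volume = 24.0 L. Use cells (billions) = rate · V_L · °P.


cells = 1.35 · 24.0 · 12

388.8000 billion cells


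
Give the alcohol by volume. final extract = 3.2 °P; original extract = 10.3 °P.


SG = 259/(259 − P);  ABV = (OG − FG)·131.25
OG = 259/(259 − 10.3) = 1.0414
FG = 259/(259 − 3.2) = 1.0125
ABV = (1.0414 − 1.0125)·131.25

3.7939 % ABV


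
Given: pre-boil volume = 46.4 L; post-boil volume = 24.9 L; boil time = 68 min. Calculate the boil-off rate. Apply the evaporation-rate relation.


rate = (V_pre − V_post) / (t_min/60)
rate = (46.4 − 24.9) / (68/60)

18.9706 L/hr


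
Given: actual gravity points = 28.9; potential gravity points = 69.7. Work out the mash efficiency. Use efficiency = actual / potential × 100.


efficiency = 28.9 / 69.7 × 100

41.4634 %


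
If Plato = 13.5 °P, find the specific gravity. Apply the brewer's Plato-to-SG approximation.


SG = 259/(259 − P)
SG = 259/(259 − 13.5)

1.0550


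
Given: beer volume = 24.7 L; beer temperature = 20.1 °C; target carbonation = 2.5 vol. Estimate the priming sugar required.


residual = 14.695·(0.01821 + 0.09011·e^(−0.04·T));  sugar = (target − residual)·4.0·V
residual = 14.695·(0.01821 + 0.09011·e^(−0.04·20.1)) = 0.8602
sugar = (2.5 − 0.8602)·4.0·24.7

162.0115 g


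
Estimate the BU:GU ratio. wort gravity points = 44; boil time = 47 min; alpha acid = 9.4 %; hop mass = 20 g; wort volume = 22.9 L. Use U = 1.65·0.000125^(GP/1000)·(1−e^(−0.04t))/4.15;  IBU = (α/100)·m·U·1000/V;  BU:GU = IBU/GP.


U = 1.65·0.000125^(44/1000)·(1−e^(−0.04·47))/4.15 = 0.2269
IBU = (9.4/100)·20·0.2269·1000/22.9 = 18.6258
BU:GU = 18.6258/44

0.4233


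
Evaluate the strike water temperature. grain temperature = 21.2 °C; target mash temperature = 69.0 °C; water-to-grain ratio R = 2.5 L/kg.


T_strike = (0.41/R)·(T_mash − T_grain) + T_mash
T_strike = (0.41/2.5)·(69.0 − 21.2) + 69.0

76.8392 °C


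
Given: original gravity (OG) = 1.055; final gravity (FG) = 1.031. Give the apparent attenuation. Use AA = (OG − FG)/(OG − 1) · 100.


AA = (1.055 − 1.031)/(1.055 − 1) · 100

43.6364 %


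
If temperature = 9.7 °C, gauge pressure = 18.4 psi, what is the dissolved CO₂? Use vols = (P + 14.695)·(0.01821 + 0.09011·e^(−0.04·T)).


vols = (18.4 + 14.695)·(0.01821 + 0.09011·e^(−0.04·9.7))

2.6258 volumes


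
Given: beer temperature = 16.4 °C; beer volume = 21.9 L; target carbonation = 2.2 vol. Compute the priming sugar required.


residual = 14.695·(0.01821 + 0.09011·e^(−0.04·T));  sugar = (target − residual)·4.0·V
residual = 14.695·(0.01821 + 0.09011·e^(−0.04·16.4)) = 0.9547
sugar = (2.2 − 0.9547)·4.0·21.9

109.0851 g


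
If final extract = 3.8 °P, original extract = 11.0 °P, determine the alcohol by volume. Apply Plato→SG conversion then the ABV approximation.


SG = 259/(259 − P);  ABV = (OG − FG)·131.25
OG = 259/(259 − 11.0) = 1.0444
FG = 259/(259 − 3.8) = 1.0149
ABV = (1.0444 − 1.0149)·131.25

3.8672 % ABV


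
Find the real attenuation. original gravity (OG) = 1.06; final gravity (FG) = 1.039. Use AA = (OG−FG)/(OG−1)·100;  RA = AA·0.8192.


AA = (1.06 − 1.039)/(1.06 − 1)·100 = 35.0000
RA = 35.0000·0.8192

28.6720 %


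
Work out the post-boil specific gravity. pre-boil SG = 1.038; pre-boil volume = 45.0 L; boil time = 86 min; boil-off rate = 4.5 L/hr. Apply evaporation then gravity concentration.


V_post = V_pre − rate·(t/60);  SG_post = 1 + (SG_pre−1)·V_pre/V_post
V_post = 45.0 − 4.5·(86/60) = 38.5500
SG_post = 1 + (1.038 − 1)·45.0/38.5500

1.0444


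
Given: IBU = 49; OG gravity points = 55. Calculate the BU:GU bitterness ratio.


BU:GU = IBU / OG_points
BU:GU = 49 / 55

0.8909


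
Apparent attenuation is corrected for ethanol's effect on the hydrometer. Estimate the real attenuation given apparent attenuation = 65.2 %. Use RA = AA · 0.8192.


RA = 65.2 · 0.8192

53.4118 %


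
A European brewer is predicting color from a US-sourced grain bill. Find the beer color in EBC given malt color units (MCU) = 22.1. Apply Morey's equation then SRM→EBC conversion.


SRM = 1.4922·MCU^0.6859;  EBC = SRM·1.97
SRM = 1.4922·22.1^0.6859 = 12.4723
EBC = 12.4723·1.97

24.5704 EBC


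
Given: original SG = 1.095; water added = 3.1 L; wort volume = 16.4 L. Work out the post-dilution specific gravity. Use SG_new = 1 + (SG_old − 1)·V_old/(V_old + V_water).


pts = (1.095 − 1)·1000·16.4/(16.4 + 3.1) = 79.8974
SG_new = 1 + 79.8974/1000

1.0799


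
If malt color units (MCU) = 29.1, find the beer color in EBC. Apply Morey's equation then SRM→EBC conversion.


SRM = 1.4922·MCU^0.6859;  EBC = SRM·1.97
SRM = 1.4922·29.1^0.6859 = 15.0630
EBC = 15.0630·1.97

29.6741 EBC


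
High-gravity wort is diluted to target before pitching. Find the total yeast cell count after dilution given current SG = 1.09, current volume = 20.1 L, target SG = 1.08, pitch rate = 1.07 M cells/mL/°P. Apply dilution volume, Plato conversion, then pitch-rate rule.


V_w = V·((SG_c−1)/(SG_t−1)−1);  °P = 259 − 259/SG_t;  cells = rate·(V+V_w)·°P
V_w = 20.1·((1.09−1)/(1.08−1)−1) = 2.5125
V_final = 20.1 + 2.5125 = 22.6125
°P = 259 − 259/1.08 = 19.1852
cells = 1.07·22.6125·19.1852

464.1928 billion cells


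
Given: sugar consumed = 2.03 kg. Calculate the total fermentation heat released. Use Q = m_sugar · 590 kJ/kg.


Q = 2.03 · 590

1197.7000 kJ


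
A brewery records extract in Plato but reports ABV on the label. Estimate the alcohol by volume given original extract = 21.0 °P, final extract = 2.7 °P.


SG = 259/(259 − P);  ABV = (OG − FG)·131.25
OG = 259/(259 − 21.0) = 1.0882
FG = 259/(259 − 2.7) = 1.0105
ABV = (1.0882 − 1.0105)·131.25

10.1982 % ABV


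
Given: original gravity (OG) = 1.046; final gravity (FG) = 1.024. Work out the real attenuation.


AA = (OG−FG)/(OG−1)·100;  RA = AA·0.8192
AA = (1.046 − 1.024)/(1.046 − 1)·100 = 47.8261
RA = 47.8261·0.8192

39.1791 %


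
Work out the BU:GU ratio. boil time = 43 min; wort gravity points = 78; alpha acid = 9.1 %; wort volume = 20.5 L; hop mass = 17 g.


U = 1.65·0.000125^(GP/1000)·(1−e^(−0.04t))/4.15;  IBU = (α/100)·m·U·1000/V;  BU:GU = IBU/GP
U = 1.65·0.000125^(78/1000)·(1−e^(−0.04·43))/4.15 = 0.1619
IBU = (9.1/100)·17·0.1619·1000/20.5 = 12.2191
BU:GU = 12.2191/78

0.1567


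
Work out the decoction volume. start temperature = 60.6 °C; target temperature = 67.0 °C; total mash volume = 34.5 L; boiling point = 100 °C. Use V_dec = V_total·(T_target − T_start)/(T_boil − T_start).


V_dec = 34.5·(67.0 − 60.6)/(100 − 60.6)

5.6041 L


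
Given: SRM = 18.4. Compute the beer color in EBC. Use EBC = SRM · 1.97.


EBC = 18.4 · 1.97

36.2480 EBC


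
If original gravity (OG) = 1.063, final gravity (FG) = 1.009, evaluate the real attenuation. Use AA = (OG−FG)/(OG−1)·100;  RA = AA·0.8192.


AA = (1.063 − 1.009)/(1.063 − 1)·100 = 85.7143
RA = 85.7143·0.8192

70.2171 %


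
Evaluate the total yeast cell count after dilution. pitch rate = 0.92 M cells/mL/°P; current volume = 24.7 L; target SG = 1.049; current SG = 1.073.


V_w = V·((SG_c−1)/(SG_t−1)−1);  °P = 259 − 259/SG_t;  cells = rate·(V+V_w)·°P
V_w = 24.7·((1.073−1)/(1.049−1)−1) = 12.0980
V_final = 24.7 + 12.0980 = 36.7980
°P = 259 − 259/1.049 = 12.0982
cells = 0.92·36.7980·12.0982

409.5736 billion cells


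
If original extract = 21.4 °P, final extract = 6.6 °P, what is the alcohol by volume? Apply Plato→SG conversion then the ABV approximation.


SG = 259/(259 − P);  ABV = (OG − FG)·131.25
OG = 259/(259 − 21.4) = 1.0901
FG = 259/(259 − 6.6) = 1.0261
ABV = (1.0901 − 1.0261)·131.25

8.3893 % ABV


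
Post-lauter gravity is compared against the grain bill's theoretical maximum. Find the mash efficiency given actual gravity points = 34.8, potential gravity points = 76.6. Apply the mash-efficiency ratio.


efficiency = actual / potential × 100
efficiency = 34.8 / 76.6 × 100

45.4308 %


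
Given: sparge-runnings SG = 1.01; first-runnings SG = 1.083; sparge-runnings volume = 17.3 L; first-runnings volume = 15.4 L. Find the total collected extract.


total = Σ (SG_i − 1)·1000·V_i
first = (1.083 − 1)·1000·15.4 = 1278.2000
sparge = (1.01 − 1)·1000·17.3 = 173.0000
total = 1278.2000 + 173.0000

1451.2000 gravity·L


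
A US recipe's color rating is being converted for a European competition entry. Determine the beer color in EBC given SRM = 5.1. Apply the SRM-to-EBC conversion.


EBC = SRM · 1.97
EBC = 5.1 · 1.97

10.0470 EBC


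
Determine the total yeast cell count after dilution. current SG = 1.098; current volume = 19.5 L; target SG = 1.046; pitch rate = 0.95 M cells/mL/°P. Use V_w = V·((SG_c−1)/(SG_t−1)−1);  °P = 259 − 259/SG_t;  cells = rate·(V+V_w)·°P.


V_w = 19.5·((1.098−1)/(1.046−1)−1) = 22.0435
V_final = 19.5 + 22.0435 = 41.5435
°P = 259 − 259/1.046 = 11.3901
cells = 0.95·41.5435·11.3901

449.5235 billion cells


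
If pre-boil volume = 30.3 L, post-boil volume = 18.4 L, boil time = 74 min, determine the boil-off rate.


rate = (V_pre − V_post) / (t_min/60)
rate = (30.3 − 18.4) / (74/60)

9.6486 L/hr


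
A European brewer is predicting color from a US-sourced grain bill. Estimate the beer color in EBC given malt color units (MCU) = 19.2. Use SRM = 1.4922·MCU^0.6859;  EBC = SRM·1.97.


SRM = 1.4922·19.2^0.6859 = 11.3251
EBC = 11.3251·1.97

22.3105 EBC


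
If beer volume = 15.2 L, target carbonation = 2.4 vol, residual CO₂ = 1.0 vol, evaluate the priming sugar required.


sugar = (target − residual)·4.0·V
sugar = (2.4 − 1.0)·4.0·15.2

85.1200 g


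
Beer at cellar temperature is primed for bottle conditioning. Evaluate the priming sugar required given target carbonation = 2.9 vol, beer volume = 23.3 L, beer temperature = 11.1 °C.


residual = 14.695·(0.01821 + 0.09011·e^(−0.04·T));  sugar = (target − residual)·4.0·V
residual = 14.695·(0.01821 + 0.09011·e^(−0.04·11.1)) = 1.1170
sugar = (2.9 − 1.1170)·4.0·23.3

166.1753 g


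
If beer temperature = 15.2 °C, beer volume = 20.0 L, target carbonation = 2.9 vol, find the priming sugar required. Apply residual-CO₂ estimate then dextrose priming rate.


residual = 14.695·(0.01821 + 0.09011·e^(−0.04·T));  sugar = (target − residual)·4.0·V
residual = 14.695·(0.01821 + 0.09011·e^(−0.04·15.2)) = 0.9885
sugar = (2.9 − 0.9885)·4.0·20.0

152.9181 g


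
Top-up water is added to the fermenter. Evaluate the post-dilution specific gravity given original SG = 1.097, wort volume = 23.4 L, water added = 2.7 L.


SG_new = 1 + (SG_old − 1)·V_old/(V_old + V_water)
pts = (1.097 − 1)·1000·23.4/(23.4 + 2.7) = 86.9655
SG_new = 1 + 86.9655/1000

1.0870


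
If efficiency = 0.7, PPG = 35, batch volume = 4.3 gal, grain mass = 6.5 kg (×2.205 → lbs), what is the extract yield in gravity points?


points = lbs × PPG × eff / vol
lbs = 6.5 × 2.205 = 14.3325
points = 14.3325 × 35 × 0.7 / 4.3

81.6619 points


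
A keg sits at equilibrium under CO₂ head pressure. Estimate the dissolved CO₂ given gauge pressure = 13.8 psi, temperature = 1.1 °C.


vols = (P + 14.695)·(0.01821 + 0.09011·e^(−0.04·T))
vols = (13.8 + 14.695)·(0.01821 + 0.09011·e^(−0.04·1.1))

2.9760 volumes


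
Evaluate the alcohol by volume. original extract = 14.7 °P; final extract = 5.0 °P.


SG = 259/(259 − P);  ABV = (OG − FG)·131.25
OG = 259/(259 − 14.7) = 1.0602
FG = 259/(259 − 5.0) = 1.0197
ABV = (1.0602 − 1.0197)·131.25

5.3139 % ABV


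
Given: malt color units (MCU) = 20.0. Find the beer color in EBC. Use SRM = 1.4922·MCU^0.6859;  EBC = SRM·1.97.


SRM = 1.4922·20.0^0.6859 = 11.6467
EBC = 11.6467·1.97

22.9440 EBC


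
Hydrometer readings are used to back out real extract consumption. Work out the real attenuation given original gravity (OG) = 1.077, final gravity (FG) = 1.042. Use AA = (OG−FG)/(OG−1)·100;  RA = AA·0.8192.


AA = (1.077 − 1.042)/(1.077 − 1)·100 = 45.4545
RA = 45.4545·0.8192

37.2364 %


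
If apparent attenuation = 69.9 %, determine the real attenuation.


RA = AA · 0.8192
RA = 69.9 · 0.8192

57.2621 %
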